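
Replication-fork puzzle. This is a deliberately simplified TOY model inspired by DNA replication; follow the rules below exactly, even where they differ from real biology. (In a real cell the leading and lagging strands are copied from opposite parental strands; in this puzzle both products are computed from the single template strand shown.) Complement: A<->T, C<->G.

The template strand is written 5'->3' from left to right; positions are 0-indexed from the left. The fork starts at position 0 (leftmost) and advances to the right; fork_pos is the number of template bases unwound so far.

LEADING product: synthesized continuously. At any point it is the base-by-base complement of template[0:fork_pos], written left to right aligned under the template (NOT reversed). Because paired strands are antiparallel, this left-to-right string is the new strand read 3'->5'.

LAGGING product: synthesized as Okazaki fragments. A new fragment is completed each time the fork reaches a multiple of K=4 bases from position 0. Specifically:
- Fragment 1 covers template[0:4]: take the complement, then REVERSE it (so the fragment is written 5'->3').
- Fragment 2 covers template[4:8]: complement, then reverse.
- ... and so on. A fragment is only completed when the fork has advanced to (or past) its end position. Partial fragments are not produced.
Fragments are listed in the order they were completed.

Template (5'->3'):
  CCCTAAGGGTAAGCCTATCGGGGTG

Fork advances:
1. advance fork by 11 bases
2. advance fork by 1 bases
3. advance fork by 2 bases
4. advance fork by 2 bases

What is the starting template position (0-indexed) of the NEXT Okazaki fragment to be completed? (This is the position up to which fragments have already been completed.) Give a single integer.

Step 1: advance 11 -> fork_pos = 0 + 11 = 11. Reached multiple(s) of 4: 4, 8 -> fragments 1-2 completed (2 total).
Step 2: advance 1 -> fork_pos = 11 + 1 = 12. Reached multiple(s) of 4: 12 -> fragment 3 completed (3 total).
Step 3: advance 2 -> fork_pos = 12 + 2 = 14. Next multiple of 4 is 16 (not reached); still 3 fragment(s).
Step 4: advance 2 -> fork_pos = 14 + 2 = 16. Reached multiple(s) of 4: 16 -> fragment 4 completed (4 total).
4 fragment(s) completed, covering template[0:16] (4 x 4 = 16). The next fragment, fragment 5, covers template[16:20], so it starts at position 16.

Answer: 16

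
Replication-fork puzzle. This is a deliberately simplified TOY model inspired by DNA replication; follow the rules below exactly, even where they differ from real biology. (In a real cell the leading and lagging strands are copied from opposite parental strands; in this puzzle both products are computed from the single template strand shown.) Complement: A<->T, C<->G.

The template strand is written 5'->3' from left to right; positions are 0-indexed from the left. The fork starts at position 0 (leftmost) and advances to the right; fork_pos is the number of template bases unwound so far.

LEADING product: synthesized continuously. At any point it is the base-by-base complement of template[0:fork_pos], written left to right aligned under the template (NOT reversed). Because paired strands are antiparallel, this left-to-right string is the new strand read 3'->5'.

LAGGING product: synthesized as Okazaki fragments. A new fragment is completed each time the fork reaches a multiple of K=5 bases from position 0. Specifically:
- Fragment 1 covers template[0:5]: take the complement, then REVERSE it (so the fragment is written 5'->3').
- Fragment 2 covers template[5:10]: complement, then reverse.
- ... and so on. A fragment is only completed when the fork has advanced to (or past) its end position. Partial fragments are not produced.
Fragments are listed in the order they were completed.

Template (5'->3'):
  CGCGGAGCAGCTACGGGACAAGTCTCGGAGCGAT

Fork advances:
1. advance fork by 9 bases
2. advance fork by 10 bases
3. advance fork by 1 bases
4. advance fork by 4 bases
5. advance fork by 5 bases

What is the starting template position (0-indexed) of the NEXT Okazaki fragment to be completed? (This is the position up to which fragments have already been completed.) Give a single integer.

Answer: 25

Derivation:
Step 1: advance 9 -> fork_pos = 0 + 9 = 9. Reached multiple(s) of 5: 5 -> fragment 1 completed (1 total).
Step 2: advance 10 -> fork_pos = 9 + 10 = 19. Reached multiple(s) of 5: 10, 15 -> fragments 2-3 completed (3 total).
Step 3: advance 1 -> fork_pos = 19 + 1 = 20. Reached multiple(s) of 5: 20 -> fragment 4 completed (4 total).
Step 4: advance 4 -> fork_pos = 20 + 4 = 24. Next multiple of 5 is 25 (not reached); still 4 fragment(s).
Step 5: advance 5 -> fork_pos = 24 + 5 = 29. Reached multiple(s) of 5: 25 -> fragment 5 completed (5 total).
5 fragment(s) completed, covering template[0:25] (5 x 5 = 25). The next fragment, fragment 6, covers template[25:30], so it starts at position 25.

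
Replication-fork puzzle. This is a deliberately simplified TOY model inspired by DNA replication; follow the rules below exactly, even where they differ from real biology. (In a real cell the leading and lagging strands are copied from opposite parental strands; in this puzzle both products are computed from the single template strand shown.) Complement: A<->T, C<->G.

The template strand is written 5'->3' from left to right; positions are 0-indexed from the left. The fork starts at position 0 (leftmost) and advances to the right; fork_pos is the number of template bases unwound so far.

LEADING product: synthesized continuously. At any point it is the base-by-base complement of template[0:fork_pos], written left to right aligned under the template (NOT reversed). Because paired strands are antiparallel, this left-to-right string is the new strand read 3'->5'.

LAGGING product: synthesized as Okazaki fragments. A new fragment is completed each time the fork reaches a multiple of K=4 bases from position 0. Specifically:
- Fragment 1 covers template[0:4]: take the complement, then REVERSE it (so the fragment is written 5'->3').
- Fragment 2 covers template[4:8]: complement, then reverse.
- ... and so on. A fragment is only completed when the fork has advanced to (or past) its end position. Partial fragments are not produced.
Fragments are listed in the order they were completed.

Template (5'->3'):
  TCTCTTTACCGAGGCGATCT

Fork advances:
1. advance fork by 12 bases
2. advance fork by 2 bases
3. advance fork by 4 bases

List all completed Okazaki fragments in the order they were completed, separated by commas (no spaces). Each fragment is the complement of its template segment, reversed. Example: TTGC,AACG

Step 1: advance 12 -> fork_pos = 0 + 12 = 12. Reached multiple(s) of 4: 4, 8, 12 -> fragments 1-3 completed (3 total).
Step 2: advance 2 -> fork_pos = 12 + 2 = 14. Next multiple of 4 is 16 (not reached); still 3 fragment(s).
Step 3: advance 4 -> fork_pos = 14 + 4 = 18. Reached multiple(s) of 4: 16 -> fragment 4 completed (4 total).
Final fork_pos = 18, so 4 fragment(s) are complete. Build each: template segment -> complement -> reverse.
Fragment 1: template[0:4] = TCTC -> complement AGAG -> reversed GAGA
Fragment 2: template[4:8] = TTTA -> complement AAAT -> reversed TAAA
Fragment 3: template[8:12] = CCGA -> complement GGCT -> reversed TCGG
Fragment 4: template[12:16] = GGCG -> complement CCGC -> reversed CGCC

Answer: GAGA,TAAA,TCGG,CGCC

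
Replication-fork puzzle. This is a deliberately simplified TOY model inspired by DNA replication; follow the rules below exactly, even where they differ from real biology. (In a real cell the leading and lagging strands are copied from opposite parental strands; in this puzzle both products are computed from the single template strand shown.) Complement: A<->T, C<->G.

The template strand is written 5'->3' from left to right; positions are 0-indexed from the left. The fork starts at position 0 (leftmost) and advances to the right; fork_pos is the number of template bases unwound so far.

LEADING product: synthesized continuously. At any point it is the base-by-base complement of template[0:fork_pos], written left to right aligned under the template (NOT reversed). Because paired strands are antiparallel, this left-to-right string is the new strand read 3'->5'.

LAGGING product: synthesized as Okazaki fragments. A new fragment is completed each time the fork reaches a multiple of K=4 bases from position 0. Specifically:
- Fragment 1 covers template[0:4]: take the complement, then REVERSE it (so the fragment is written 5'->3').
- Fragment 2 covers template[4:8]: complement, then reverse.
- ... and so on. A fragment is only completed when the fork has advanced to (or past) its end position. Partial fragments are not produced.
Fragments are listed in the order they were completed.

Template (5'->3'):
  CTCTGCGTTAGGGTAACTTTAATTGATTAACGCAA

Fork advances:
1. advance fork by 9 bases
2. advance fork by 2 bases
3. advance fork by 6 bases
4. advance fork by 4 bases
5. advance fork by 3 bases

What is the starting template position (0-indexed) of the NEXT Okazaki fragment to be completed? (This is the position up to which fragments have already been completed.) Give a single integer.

Answer: 24

Derivation:
Step 1: advance 9 -> fork_pos = 0 + 9 = 9. Reached multiple(s) of 4: 4, 8 -> fragments 1-2 completed (2 total).
Step 2: advance 2 -> fork_pos = 9 + 2 = 11. Next multiple of 4 is 12 (not reached); still 2 fragment(s).
Step 3: advance 6 -> fork_pos = 11 + 6 = 17. Reached multiple(s) of 4: 12, 16 -> fragments 3-4 completed (4 total).
Step 4: advance 4 -> fork_pos = 17 + 4 = 21. Reached multiple(s) of 4: 20 -> fragment 5 completed (5 total).
Step 5: advance 3 -> fork_pos = 21 + 3 = 24. Reached multiple(s) of 4: 24 -> fragment 6 completed (6 total).
6 fragment(s) completed, covering template[0:24] (6 x 4 = 24). The next fragment, fragment 7, covers template[24:28], so it starts at position 24.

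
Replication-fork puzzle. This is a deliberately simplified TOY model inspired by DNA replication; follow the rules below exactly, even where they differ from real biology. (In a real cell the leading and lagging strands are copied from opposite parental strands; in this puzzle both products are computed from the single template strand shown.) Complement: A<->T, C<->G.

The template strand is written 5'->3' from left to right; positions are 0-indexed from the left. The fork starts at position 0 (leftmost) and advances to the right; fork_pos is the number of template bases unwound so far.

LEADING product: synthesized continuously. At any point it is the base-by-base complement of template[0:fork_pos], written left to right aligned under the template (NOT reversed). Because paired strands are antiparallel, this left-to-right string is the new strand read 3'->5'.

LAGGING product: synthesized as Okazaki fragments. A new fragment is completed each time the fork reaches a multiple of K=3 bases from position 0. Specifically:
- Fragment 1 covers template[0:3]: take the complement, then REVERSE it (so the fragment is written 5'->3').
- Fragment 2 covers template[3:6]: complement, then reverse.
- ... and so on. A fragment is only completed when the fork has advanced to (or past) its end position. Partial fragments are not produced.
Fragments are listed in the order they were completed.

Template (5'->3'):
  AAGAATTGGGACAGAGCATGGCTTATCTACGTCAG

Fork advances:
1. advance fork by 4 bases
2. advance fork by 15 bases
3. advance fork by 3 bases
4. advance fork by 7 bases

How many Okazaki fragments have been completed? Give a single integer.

Step 1: advance 4 -> fork_pos = 0 + 4 = 4. Reached multiple(s) of 3: 3 -> fragment 1 completed (1 total).
Step 2: advance 15 -> fork_pos = 4 + 15 = 19. Reached multiple(s) of 3: 6, 9, 12, 15, 18 -> fragments 2-6 completed (6 total).
Step 3: advance 3 -> fork_pos = 19 + 3 = 22. Reached multiple(s) of 3: 21 -> fragment 7 completed (7 total).
Step 4: advance 7 -> fork_pos = 22 + 7 = 29. Reached multiple(s) of 3: 24, 27 -> fragments 8-9 completed (9 total).
Check: final fork_pos = 29; the multiples of 3 that are <= 29 are 3..27 -> 29 // 3 = 9 completed fragment(s).

Answer: 9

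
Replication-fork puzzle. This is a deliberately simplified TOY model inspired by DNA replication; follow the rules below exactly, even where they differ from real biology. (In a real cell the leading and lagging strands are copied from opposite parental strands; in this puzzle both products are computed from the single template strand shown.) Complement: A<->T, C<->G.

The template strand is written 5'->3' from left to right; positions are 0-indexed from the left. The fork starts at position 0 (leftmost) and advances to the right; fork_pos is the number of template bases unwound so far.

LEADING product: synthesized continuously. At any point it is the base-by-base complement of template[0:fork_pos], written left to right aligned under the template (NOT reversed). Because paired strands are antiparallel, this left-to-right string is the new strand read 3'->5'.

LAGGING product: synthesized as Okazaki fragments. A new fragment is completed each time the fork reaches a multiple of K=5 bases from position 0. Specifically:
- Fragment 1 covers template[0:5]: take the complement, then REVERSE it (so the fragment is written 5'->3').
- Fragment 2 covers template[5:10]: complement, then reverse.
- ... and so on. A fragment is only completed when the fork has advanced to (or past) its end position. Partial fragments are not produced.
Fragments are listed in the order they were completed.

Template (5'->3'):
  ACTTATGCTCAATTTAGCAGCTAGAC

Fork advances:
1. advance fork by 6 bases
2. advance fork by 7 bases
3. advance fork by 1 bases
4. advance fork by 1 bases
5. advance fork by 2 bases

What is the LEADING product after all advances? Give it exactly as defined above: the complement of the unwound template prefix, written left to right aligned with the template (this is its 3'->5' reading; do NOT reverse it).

Answer: TGAATACGAGTTAAATC

Derivation:
Step 1: advance 6 -> fork_pos = 0 + 6 = 6.
Step 2: advance 7 -> fork_pos = 6 + 7 = 13.
Step 3: advance 1 -> fork_pos = 13 + 1 = 14.
Step 4: advance 1 -> fork_pos = 14 + 1 = 15.
Step 5: advance 2 -> fork_pos = 15 + 2 = 17.
Unwound prefix: template[0:17] = ACTTATGCTCAATTTAG
Complement it base by base (A<->T, C<->G), keeping left-to-right order:
  [0:5] ACTTA -> TGAAT
  [5:10] TGCTC -> ACGAG
  [10:15] AATTT -> TTAAA
  [15:17] AG -> TC
Concatenate: TGAATACGAGTTAAATC (length 17; written aligned with the template, i.e. 3'->5').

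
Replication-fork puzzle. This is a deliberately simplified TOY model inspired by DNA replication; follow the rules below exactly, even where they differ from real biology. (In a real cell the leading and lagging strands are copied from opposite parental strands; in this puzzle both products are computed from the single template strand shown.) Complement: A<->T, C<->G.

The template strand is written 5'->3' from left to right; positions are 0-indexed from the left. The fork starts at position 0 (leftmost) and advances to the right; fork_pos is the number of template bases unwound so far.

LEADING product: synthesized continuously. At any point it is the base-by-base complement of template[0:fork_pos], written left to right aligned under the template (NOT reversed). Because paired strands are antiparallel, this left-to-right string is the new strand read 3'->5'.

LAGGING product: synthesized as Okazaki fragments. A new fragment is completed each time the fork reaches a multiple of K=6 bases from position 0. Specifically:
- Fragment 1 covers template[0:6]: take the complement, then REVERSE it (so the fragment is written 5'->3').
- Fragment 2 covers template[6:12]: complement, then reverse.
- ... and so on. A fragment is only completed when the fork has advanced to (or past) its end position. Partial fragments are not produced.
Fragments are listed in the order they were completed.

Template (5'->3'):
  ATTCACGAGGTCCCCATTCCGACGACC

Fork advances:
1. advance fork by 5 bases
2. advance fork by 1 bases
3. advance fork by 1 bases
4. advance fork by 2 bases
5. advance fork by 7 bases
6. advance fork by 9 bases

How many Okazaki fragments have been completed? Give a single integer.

Answer: 4

Derivation:
Step 1: advance 5 -> fork_pos = 0 + 5 = 5. Next multiple of 6 is 6 (not reached); still 0 fragment(s).
Step 2: advance 1 -> fork_pos = 5 + 1 = 6. Reached multiple(s) of 6: 6 -> fragment 1 completed (1 total).
Step 3: advance 1 -> fork_pos = 6 + 1 = 7. Next multiple of 6 is 12 (not reached); still 1 fragment(s).
Step 4: advance 2 -> fork_pos = 7 + 2 = 9. Next multiple of 6 is 12 (not reached); still 1 fragment(s).
Step 5: advance 7 -> fork_pos = 9 + 7 = 16. Reached multiple(s) of 6: 12 -> fragment 2 completed (2 total).
Step 6: advance 9 -> fork_pos = 16 + 9 = 25. Reached multiple(s) of 6: 18, 24 -> fragments 3-4 completed (4 total).
Check: final fork_pos = 25; the multiples of 6 that are <= 25 are 6..24 -> 25 // 6 = 4 completed fragment(s).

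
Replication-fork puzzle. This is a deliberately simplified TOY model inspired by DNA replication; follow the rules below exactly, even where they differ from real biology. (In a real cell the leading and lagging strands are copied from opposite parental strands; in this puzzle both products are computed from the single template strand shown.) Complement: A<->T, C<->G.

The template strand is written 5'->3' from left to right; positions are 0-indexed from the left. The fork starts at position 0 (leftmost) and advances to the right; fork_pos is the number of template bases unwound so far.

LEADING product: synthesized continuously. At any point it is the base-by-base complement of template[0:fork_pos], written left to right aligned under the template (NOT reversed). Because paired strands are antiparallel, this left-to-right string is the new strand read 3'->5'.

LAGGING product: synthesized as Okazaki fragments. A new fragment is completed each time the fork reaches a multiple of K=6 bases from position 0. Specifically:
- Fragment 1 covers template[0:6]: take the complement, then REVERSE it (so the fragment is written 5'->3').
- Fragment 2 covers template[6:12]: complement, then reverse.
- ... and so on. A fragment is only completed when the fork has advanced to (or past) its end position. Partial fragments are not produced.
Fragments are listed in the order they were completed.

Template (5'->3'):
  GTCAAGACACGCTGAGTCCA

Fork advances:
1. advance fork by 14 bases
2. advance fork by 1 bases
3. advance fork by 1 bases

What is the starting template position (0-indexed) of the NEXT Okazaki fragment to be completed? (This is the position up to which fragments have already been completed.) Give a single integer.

Step 1: advance 14 -> fork_pos = 0 + 14 = 14. Reached multiple(s) of 6: 6, 12 -> fragments 1-2 completed (2 total).
Step 2: advance 1 -> fork_pos = 14 + 1 = 15. Next multiple of 6 is 18 (not reached); still 2 fragment(s).
Step 3: advance 1 -> fork_pos = 15 + 1 = 16. Next multiple of 6 is 18 (not reached); still 2 fragment(s).
2 fragment(s) completed, covering template[0:12] (2 x 6 = 12). The next fragment, fragment 3, covers template[12:18], so it starts at position 12.

Answer: 12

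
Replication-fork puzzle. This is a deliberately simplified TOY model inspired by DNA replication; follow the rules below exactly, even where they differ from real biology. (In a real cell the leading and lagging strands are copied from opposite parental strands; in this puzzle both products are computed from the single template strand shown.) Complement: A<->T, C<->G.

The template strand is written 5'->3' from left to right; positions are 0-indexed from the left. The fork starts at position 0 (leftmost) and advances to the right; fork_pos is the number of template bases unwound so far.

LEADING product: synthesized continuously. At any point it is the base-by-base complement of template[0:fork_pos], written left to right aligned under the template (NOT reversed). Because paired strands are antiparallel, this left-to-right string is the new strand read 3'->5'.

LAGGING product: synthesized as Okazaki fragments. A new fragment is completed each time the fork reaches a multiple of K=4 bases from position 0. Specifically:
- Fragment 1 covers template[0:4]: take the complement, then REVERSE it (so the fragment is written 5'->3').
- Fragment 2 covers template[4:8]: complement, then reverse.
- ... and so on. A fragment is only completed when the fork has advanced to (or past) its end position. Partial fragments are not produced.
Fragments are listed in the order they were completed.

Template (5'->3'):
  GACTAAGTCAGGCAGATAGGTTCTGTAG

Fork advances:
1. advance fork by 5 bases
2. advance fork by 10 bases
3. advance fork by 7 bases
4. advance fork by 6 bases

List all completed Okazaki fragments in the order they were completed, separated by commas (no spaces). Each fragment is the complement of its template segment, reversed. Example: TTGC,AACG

Answer: AGTC,ACTT,CCTG,TCTG,CCTA,AGAA,CTAC

Derivation:
Step 1: advance 5 -> fork_pos = 0 + 5 = 5. Reached multiple(s) of 4: 4 -> fragment 1 completed (1 total).
Step 2: advance 10 -> fork_pos = 5 + 10 = 15. Reached multiple(s) of 4: 8, 12 -> fragments 2-3 completed (3 total).
Step 3: advance 7 -> fork_pos = 15 + 7 = 22. Reached multiple(s) of 4: 16, 20 -> fragments 4-5 completed (5 total).
Step 4: advance 6 -> fork_pos = 22 + 6 = 28. Reached multiple(s) of 4: 24, 28 -> fragments 6-7 completed (7 total).
Final fork_pos = 28, so 7 fragment(s) are complete. Build each: template segment -> complement -> reverse.
Fragment 1: template[0:4] = GACT -> complement CTGA -> reversed AGTC
Fragment 2: template[4:8] = AAGT -> complement TTCA -> reversed ACTT
Fragment 3: template[8:12] = CAGG -> complement GTCC -> reversed CCTG
Fragment 4: template[12:16] = CAGA -> complement GTCT -> reversed TCTG
Fragment 5: template[16:20] = TAGG -> complement ATCC -> reversed CCTA
Fragment 6: template[20:24] = TTCT -> complement AAGA -> reversed AGAA
Fragment 7: template[24:28] = GTAG -> complement CATC -> reversed CTAC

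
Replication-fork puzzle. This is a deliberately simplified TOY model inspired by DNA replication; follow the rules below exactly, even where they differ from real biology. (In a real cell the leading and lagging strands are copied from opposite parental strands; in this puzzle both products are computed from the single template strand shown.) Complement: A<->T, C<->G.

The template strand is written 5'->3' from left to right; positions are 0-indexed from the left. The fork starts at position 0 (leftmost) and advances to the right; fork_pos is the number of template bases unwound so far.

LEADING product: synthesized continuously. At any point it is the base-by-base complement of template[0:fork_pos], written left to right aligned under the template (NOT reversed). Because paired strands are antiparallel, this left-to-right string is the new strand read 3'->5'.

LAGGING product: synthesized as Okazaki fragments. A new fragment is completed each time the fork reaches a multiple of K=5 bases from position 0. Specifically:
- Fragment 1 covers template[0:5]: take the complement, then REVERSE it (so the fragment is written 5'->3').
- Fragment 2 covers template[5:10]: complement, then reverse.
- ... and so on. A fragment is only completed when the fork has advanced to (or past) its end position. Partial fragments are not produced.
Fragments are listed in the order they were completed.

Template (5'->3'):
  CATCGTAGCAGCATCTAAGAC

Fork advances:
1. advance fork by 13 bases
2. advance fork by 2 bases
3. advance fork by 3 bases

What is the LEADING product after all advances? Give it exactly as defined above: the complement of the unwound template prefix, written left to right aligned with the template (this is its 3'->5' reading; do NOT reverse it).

Answer: GTAGCATCGTCGTAGATT

Derivation:
Step 1: advance 13 -> fork_pos = 0 + 13 = 13.
Step 2: advance 2 -> fork_pos = 13 + 2 = 15.
Step 3: advance 3 -> fork_pos = 15 + 3 = 18.
Unwound prefix: template[0:18] = CATCGTAGCAGCATCTAA
Complement it base by base (A<->T, C<->G), keeping left-to-right order:
  [0:5] CATCG -> GTAGC
  [5:10] TAGCA -> ATCGT
  [10:15] GCATC -> CGTAG
  [15:18] TAA -> ATT
Concatenate: GTAGCATCGTCGTAGATT (length 18; written aligned with the template, i.e. 3'->5').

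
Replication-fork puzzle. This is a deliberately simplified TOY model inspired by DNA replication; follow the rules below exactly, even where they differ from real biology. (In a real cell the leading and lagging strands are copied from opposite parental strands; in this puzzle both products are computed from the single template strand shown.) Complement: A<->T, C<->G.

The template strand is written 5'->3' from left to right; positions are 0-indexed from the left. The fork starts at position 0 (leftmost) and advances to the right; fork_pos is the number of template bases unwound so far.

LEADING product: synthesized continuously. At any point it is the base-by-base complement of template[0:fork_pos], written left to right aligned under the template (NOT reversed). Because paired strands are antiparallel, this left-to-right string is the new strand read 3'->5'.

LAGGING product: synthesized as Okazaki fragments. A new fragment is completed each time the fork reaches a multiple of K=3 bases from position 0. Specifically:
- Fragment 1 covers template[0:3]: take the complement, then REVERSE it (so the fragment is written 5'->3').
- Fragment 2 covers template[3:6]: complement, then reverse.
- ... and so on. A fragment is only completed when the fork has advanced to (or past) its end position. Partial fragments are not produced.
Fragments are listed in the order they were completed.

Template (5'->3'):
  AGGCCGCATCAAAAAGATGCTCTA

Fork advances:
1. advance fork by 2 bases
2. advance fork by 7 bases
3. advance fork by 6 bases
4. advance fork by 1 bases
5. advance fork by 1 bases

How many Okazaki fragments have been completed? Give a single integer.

Step 1: advance 2 -> fork_pos = 0 + 2 = 2. Next multiple of 3 is 3 (not reached); still 0 fragment(s).
Step 2: advance 7 -> fork_pos = 2 + 7 = 9. Reached multiple(s) of 3: 3, 6, 9 -> fragments 1-3 completed (3 total).
Step 3: advance 6 -> fork_pos = 9 + 6 = 15. Reached multiple(s) of 3: 12, 15 -> fragments 4-5 completed (5 total).
Step 4: advance 1 -> fork_pos = 15 + 1 = 16. Next multiple of 3 is 18 (not reached); still 5 fragment(s).
Step 5: advance 1 -> fork_pos = 16 + 1 = 17. Next multiple of 3 is 18 (not reached); still 5 fragment(s).
Check: final fork_pos = 17; the multiples of 3 that are <= 17 are 3..15 -> 17 // 3 = 5 completed fragment(s).

Answer: 5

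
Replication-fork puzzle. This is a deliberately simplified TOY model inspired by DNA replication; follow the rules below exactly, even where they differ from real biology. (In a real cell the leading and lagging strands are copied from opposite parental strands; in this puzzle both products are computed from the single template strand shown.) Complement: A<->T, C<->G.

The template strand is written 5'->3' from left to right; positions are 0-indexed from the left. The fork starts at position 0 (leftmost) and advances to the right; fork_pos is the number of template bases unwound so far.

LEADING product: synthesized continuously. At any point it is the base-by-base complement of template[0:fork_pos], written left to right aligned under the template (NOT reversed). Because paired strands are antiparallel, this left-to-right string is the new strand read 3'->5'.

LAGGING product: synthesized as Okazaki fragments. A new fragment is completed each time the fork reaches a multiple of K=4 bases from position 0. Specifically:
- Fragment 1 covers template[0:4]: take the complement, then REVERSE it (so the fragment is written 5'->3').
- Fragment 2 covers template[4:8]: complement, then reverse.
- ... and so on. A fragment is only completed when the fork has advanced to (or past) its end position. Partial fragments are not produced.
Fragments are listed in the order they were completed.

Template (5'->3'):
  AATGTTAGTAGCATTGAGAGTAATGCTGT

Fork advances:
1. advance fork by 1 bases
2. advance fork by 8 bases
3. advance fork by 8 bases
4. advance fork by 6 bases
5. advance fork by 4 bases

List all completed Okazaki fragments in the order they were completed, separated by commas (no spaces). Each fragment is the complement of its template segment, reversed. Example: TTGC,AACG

Step 1: advance 1 -> fork_pos = 0 + 1 = 1. Next multiple of 4 is 4 (not reached); still 0 fragment(s).
Step 2: advance 8 -> fork_pos = 1 + 8 = 9. Reached multiple(s) of 4: 4, 8 -> fragments 1-2 completed (2 total).
Step 3: advance 8 -> fork_pos = 9 + 8 = 17. Reached multiple(s) of 4: 12, 16 -> fragments 3-4 completed (4 total).
Step 4: advance 6 -> fork_pos = 17 + 6 = 23. Reached multiple(s) of 4: 20 -> fragment 5 completed (5 total).
Step 5: advance 4 -> fork_pos = 23 + 4 = 27. Reached multiple(s) of 4: 24 -> fragment 6 completed (6 total).
Final fork_pos = 27, so 6 fragment(s) are complete. Build each: template segment -> complement -> reverse.
Fragment 1: template[0:4] = AATG -> complement TTAC -> reversed CATT
Fragment 2: template[4:8] = TTAG -> complement AATC -> reversed CTAA
Fragment 3: template[8:12] = TAGC -> complement ATCG -> reversed GCTA
Fragment 4: template[12:16] = ATTG -> complement TAAC -> reversed CAAT
Fragment 5: template[16:20] = AGAG -> complement TCTC -> reversed CTCT
Fragment 6: template[20:24] = TAAT -> complement ATTA -> reversed ATTA

Answer: CATT,CTAA,GCTA,CAAT,CTCT,ATTA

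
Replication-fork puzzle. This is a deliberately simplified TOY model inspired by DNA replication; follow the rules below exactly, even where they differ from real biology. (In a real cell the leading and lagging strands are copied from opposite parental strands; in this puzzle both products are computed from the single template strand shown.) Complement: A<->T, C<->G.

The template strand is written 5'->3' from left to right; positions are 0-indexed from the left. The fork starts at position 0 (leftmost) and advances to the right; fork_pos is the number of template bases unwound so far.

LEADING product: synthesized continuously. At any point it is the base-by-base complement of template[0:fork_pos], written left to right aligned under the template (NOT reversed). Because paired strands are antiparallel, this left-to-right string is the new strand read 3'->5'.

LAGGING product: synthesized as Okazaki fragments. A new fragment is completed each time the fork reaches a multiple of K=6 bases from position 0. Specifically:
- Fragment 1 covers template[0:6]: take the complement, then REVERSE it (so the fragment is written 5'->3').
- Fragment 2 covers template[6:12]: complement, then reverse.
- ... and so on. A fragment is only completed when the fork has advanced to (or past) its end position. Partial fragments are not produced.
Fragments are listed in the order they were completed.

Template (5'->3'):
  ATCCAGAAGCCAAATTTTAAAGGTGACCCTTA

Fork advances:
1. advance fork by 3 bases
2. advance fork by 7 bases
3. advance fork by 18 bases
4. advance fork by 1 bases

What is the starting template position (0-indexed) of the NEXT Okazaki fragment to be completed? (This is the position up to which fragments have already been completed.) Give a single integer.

Step 1: advance 3 -> fork_pos = 0 + 3 = 3. Next multiple of 6 is 6 (not reached); still 0 fragment(s).
Step 2: advance 7 -> fork_pos = 3 + 7 = 10. Reached multiple(s) of 6: 6 -> fragment 1 completed (1 total).
Step 3: advance 18 -> fork_pos = 10 + 18 = 28. Reached multiple(s) of 6: 12, 18, 24 -> fragments 2-4 completed (4 total).
Step 4: advance 1 -> fork_pos = 28 + 1 = 29. Next multiple of 6 is 30 (not reached); still 4 fragment(s).
4 fragment(s) completed, covering template[0:24] (4 x 6 = 24). The next fragment, fragment 5, covers template[24:30], so it starts at position 24.

Answer: 24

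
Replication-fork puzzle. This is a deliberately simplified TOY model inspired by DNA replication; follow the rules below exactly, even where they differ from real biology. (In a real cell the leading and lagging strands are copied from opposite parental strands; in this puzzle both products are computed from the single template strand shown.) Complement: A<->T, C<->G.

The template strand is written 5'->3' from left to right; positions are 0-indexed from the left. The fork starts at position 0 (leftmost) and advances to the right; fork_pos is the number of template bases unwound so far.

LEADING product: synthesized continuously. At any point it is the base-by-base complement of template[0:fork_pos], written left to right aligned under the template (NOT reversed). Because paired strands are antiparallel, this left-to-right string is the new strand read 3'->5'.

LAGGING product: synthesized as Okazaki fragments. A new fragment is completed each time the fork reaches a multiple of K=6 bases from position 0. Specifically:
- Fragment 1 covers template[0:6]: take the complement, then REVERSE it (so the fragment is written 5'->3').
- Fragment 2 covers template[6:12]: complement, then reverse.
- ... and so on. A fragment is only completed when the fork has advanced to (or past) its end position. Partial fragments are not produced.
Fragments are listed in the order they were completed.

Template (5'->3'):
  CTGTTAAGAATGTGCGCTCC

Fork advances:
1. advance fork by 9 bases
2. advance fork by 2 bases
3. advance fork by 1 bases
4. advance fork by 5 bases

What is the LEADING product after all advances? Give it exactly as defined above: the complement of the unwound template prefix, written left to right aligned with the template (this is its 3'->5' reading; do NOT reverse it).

Step 1: advance 9 -> fork_pos = 0 + 9 = 9.
Step 2: advance 2 -> fork_pos = 9 + 2 = 11.
Step 3: advance 1 -> fork_pos = 11 + 1 = 12.
Step 4: advance 5 -> fork_pos = 12 + 5 = 17.
Unwound prefix: template[0:17] = CTGTTAAGAATGTGCGC
Complement it base by base (A<->T, C<->G), keeping left-to-right order:
  [0:5] CTGTT -> GACAA
  [5:10] AAGAA -> TTCTT
  [10:15] TGTGC -> ACACG
  [15:17] GC -> CG
Concatenate: GACAATTCTTACACGCG (length 17; written aligned with the template, i.e. 3'->5').

Answer: GACAATTCTTACACGCG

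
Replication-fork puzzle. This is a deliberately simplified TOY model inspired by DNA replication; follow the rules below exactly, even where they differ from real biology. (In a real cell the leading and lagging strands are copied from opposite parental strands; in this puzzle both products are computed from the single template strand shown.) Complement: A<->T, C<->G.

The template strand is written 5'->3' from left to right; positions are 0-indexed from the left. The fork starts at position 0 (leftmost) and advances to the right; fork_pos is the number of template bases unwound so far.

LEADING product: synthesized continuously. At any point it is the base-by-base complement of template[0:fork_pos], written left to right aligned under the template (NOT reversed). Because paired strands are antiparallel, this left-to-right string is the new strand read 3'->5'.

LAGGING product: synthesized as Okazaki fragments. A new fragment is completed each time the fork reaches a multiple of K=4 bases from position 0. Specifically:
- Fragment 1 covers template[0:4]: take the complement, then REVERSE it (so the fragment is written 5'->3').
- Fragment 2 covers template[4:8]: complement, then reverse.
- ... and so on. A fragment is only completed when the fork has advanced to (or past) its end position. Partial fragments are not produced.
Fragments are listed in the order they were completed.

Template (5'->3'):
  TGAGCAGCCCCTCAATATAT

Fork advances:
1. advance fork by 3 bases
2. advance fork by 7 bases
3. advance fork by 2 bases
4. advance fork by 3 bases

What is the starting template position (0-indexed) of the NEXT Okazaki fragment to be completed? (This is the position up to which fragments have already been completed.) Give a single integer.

Answer: 12

Derivation:
Step 1: advance 3 -> fork_pos = 0 + 3 = 3. Next multiple of 4 is 4 (not reached); still 0 fragment(s).
Step 2: advance 7 -> fork_pos = 3 + 7 = 10. Reached multiple(s) of 4: 4, 8 -> fragments 1-2 completed (2 total).
Step 3: advance 2 -> fork_pos = 10 + 2 = 12. Reached multiple(s) of 4: 12 -> fragment 3 completed (3 total).
Step 4: advance 3 -> fork_pos = 12 + 3 = 15. Next multiple of 4 is 16 (not reached); still 3 fragment(s).
3 fragment(s) completed, covering template[0:12] (3 x 4 = 12). The next fragment, fragment 4, covers template[12:16], so it starts at position 12.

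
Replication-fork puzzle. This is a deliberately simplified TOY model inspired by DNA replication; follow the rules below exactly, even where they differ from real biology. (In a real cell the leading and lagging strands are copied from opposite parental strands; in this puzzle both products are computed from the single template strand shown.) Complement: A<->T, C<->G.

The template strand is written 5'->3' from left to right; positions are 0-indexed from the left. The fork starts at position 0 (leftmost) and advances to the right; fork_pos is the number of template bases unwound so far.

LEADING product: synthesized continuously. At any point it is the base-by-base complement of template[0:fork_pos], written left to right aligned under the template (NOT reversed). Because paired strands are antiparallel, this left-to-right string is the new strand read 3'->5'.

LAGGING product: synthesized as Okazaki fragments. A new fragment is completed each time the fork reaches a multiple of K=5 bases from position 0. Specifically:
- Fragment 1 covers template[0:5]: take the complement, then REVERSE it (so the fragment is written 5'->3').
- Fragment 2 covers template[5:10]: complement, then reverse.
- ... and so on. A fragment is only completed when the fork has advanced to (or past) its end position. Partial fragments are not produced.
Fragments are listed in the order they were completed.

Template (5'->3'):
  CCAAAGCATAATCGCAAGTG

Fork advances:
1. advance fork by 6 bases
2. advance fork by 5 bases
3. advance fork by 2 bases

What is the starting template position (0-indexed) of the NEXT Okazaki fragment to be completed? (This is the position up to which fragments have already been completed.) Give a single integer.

Step 1: advance 6 -> fork_pos = 0 + 6 = 6. Reached multiple(s) of 5: 5 -> fragment 1 completed (1 total).
Step 2: advance 5 -> fork_pos = 6 + 5 = 11. Reached multiple(s) of 5: 10 -> fragment 2 completed (2 total).
Step 3: advance 2 -> fork_pos = 11 + 2 = 13. Next multiple of 5 is 15 (not reached); still 2 fragment(s).
2 fragment(s) completed, covering template[0:10] (2 x 5 = 10). The next fragment, fragment 3, covers template[10:15], so it starts at position 10.

Answer: 10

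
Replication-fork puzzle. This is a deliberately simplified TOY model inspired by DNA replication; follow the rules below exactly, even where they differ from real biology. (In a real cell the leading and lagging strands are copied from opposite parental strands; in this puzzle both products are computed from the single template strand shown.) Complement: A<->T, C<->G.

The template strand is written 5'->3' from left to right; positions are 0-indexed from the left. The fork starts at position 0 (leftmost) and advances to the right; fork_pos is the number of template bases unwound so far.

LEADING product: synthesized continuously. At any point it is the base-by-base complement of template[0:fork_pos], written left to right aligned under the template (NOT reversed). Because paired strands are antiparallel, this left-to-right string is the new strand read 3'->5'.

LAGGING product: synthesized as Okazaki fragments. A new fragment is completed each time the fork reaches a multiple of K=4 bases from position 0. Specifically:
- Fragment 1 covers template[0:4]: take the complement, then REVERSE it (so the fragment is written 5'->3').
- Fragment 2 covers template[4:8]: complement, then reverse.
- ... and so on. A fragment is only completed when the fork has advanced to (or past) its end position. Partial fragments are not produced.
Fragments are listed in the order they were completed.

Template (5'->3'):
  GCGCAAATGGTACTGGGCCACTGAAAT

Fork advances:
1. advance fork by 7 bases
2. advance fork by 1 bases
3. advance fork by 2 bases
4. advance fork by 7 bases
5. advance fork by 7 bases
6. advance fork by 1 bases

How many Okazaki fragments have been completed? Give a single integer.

Step 1: advance 7 -> fork_pos = 0 + 7 = 7. Reached multiple(s) of 4: 4 -> fragment 1 completed (1 total).
Step 2: advance 1 -> fork_pos = 7 + 1 = 8. Reached multiple(s) of 4: 8 -> fragment 2 completed (2 total).
Step 3: advance 2 -> fork_pos = 8 + 2 = 10. Next multiple of 4 is 12 (not reached); still 2 fragment(s).
Step 4: advance 7 -> fork_pos = 10 + 7 = 17. Reached multiple(s) of 4: 12, 16 -> fragments 3-4 completed (4 total).
Step 5: advance 7 -> fork_pos = 17 + 7 = 24. Reached multiple(s) of 4: 20, 24 -> fragments 5-6 completed (6 total).
Step 6: advance 1 -> fork_pos = 24 + 1 = 25. Next multiple of 4 is 28 (not reached); still 6 fragment(s).
Check: final fork_pos = 25; the multiples of 4 that are <= 25 are 4..24 -> 25 // 4 = 6 completed fragment(s).

Answer: 6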